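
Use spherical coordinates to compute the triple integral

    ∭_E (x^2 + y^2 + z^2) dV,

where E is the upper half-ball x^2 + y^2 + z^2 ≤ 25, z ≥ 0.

In spherical coordinates, x = ρ sin(φ) cos(θ), y = ρ sin(φ) sin(θ), z = ρ cos(φ), and dV = ρ^2 sin(φ) dρ dφ dθ.

The integrand becomes ρ^2, so

    ∭_E (x^2 + y^2 + z^2) dV = ∫_{0}^{2π} ∫_{0}^{π/2} ∫_{0}^{5} (ρ^2) · ρ^2 sin(φ) dρ dφ dθ.

Inner (ρ): 625sin(φ).
Middle (φ): 625.
Outer (θ): 1250π.

Therefore the triple integral equals 1250π.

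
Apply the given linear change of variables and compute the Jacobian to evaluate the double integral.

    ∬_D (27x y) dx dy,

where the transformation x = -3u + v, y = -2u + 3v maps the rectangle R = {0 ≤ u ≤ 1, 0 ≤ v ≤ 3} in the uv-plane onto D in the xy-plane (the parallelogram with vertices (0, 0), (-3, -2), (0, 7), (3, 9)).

Compute the Jacobian determinant of (x, y) with respect to (u, v):

    ∂(x,y)/∂(u,v) = | -3  1 | = (-3)(3) - (1)(-2) = -7.
                   | -2  3 |

Its absolute value is |J| = 7 (the area scaling factor).

Substituting x = -3u + v, y = -2u + 3v into the integrand,

    27x y → 162u^2 - 297u v + 81v^2,

so the integral becomes

    ∬_R (162u^2 - 297u v + 81v^2) · |J| du dv = ∫_0^1 ∫_0^3 (1134u^2 - 2079u v + 567v^2) dv du.

Inner (v): 3402u^2 - 18711u/2 + 5103.
Outer (u): 6237/4.

Therefore ∬_D (27x y) dx dy = 6237/4.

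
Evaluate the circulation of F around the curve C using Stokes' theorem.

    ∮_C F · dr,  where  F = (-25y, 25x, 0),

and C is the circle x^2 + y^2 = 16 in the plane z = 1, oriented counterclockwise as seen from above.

Let S be the flat disk x^2 + y^2 ≤ 16 in the plane z = 1, with upward unit normal n̂ = ẑ. By Stokes' theorem,

    ∮_C F · dr = ∬_S (∇ × F) · n̂ dS = ∬_D (curl F)_z dA,

where D is the disk x^2 + y^2 ≤ 16.

Compute the curl of F = (-25y, 25x, 0):
    (∇ × F)_x = ∂F_z/∂y - ∂F_y/∂z = 0,
    (∇ × F)_y = ∂F_x/∂z - ∂F_z/∂x = 0,
    (∇ × F)_z = ∂F_y/∂x - ∂F_x/∂y = 50.

On z = 1, (curl F)_z = 50.

Convert to polar (x = r cos θ, y = r sin θ, dA = r dr dθ); the integrand becomes 50, so

    ∬_D (curl F)_z dA = ∫_0^{2π} ∫_0^{4} (50) · r dr dθ.

Inner (r from 0 to 4): 400.
Outer (θ from 0 to 2π): 800π.

Therefore ∮_C F · dr = 800π.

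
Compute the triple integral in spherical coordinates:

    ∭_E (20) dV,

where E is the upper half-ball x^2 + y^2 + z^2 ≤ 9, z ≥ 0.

In spherical coordinates, x = ρ sin(φ) cos(θ), y = ρ sin(φ) sin(θ), z = ρ cos(φ), and dV = ρ^2 sin(φ) dρ dφ dθ.

The integrand becomes 20, so

    ∭_E (20) dV = ∫_{0}^{2π} ∫_{0}^{π/2} ∫_{0}^{3} (20) · ρ^2 sin(φ) dρ dφ dθ.

Inner (ρ): 180sin(φ).
Middle (φ): 180.
Outer (θ): 360π.

Therefore the triple integral equals 360π.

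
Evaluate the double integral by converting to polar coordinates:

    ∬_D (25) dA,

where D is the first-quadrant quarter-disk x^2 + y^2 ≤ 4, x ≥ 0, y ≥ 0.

The region D is 0 ≤ r ≤ 2, 0 ≤ θ ≤ π/2 in polar coordinates, where x = r cos(θ), y = r sin(θ), and dA = r dr dθ.

Under the substitution, the integrand becomes 25, so

    ∬_D (25) dA = ∫_{0}^{π/2} ∫_{0}^{2} (25) · r dr dθ.

Inner integral (in r): ∫_{0}^{2} (25) · r dr = 50.

Outer integral (in θ): ∫_{0}^{π/2} (50) dθ = 25π.

Therefore ∬_D (25) dA = 25π.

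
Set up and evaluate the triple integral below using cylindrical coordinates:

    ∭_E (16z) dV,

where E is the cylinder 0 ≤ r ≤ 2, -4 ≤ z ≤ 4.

In cylindrical coordinates, x = r cos(θ), y = r sin(θ), z = z, and dV = r dr dθ dz.

The integrand becomes 16z, so

    ∭_E (16z) dV = ∫_{0}^{2π} ∫_{0}^{2} ∫_{-4}^{4} (16z) · r dz dr dθ.

Inner (z): 0.
Middle (r from 0 to 2): 0.
Outer (θ): 0.

Therefore the triple integral equals 0.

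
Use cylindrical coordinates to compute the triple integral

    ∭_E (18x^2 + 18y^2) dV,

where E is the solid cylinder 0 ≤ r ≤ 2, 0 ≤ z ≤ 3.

In cylindrical coordinates, x = r cos(θ), y = r sin(θ), z = z, and dV = r dr dθ dz.

The integrand becomes 18r^2, so

    ∭_E (18x^2 + 18y^2) dV = ∫_{0}^{2π} ∫_{0}^{2} ∫_{0}^{3} (18r^2) · r dz dr dθ.

Inner (z): 54r^3.
Middle (r from 0 to 2): 216.
Outer (θ): 432π.

Therefore the triple integral equals 432π.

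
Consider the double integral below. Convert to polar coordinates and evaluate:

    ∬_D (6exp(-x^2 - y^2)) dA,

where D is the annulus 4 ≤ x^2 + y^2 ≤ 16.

The region D is 2 ≤ r ≤ 4, 0 ≤ θ ≤ 2π in polar coordinates, where x = r cos(θ), y = r sin(θ), and dA = r dr dθ.

Under the substitution, the integrand becomes 6exp(-r^2), so

    ∬_D (6exp(-x^2 - y^2)) dA = ∫_{0}^{2π} ∫_{2}^{4} (6exp(-r^2)) · r dr dθ.

Inner integral (in r): ∫_{2}^{4} (6exp(-r^2)) · r dr = -(3 - 3exp(12))exp(-16).

Outer integral (in θ): ∫_{0}^{2π} (-(3 - 3exp(12))exp(-16)) dθ = -6π (1 - exp(12))exp(-16).

Therefore ∬_D (6exp(-x^2 - y^2)) dA = -6π (1 - exp(12))exp(-16).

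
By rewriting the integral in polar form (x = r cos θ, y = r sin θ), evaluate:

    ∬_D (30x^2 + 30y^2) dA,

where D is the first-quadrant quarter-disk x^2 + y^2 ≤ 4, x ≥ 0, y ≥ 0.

The region D is 0 ≤ r ≤ 2, 0 ≤ θ ≤ π/2 in polar coordinates, where x = r cos(θ), y = r sin(θ), and dA = r dr dθ.

Under the substitution, the integrand becomes 30r^2, so

    ∬_D (30x^2 + 30y^2) dA = ∫_{0}^{π/2} ∫_{0}^{2} (30r^2) · r dr dθ.

Inner integral (in r): ∫_{0}^{2} (30r^2) · r dr = 120.

Outer integral (in θ): ∫_{0}^{π/2} (120) dθ = 60π.

Therefore ∬_D (30x^2 + 30y^2) dA = 60π.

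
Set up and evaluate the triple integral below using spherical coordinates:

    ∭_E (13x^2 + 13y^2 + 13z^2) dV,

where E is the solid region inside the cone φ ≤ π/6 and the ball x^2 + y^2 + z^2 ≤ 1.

In spherical coordinates, x = ρ sin(φ) cos(θ), y = ρ sin(φ) sin(θ), z = ρ cos(φ), and dV = ρ^2 sin(φ) dρ dφ dθ.

The integrand becomes 13ρ^2, so

    ∭_E (13x^2 + 13y^2 + 13z^2) dV = ∫_{0}^{2π} ∫_{0}^{π/6} ∫_{0}^{1} (13ρ^2) · ρ^2 sin(φ) dρ dφ dθ.

Inner (ρ): 13sin(φ)/5.
Middle (φ): 13/5 - 13sqrt(3)/10.
Outer (θ): 13π (2 - sqrt(3))/5.

Therefore the triple integral equals 13π (2 - sqrt(3))/5.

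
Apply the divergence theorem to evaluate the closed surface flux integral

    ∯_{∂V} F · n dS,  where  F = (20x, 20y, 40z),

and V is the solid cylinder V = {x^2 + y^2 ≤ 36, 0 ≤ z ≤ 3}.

By the divergence theorem,

    ∯_{∂V} F · n dS = ∭_V (∇ · F) dV.

Compute the divergence:
    ∇ · F = ∂F_x/∂x + ∂F_y/∂y + ∂F_z/∂z = 20 + 20 + 40 = 80.

In cylindrical coordinates, x = r cos(θ), y = r sin(θ), z = z, dV = r dr dθ dz, with 0 ≤ r ≤ 6, 0 ≤ θ ≤ 2π, 0 ≤ z ≤ 3.

The integrand, after substitution and multiplying by the volume element, becomes (80) · r, so

    ∭_V (∇·F) dV = ∫_0^{2π} ∫_0^{6} ∫_0^{3} (80) · r dz dr dθ.

Inner (z from 0 to 3): 240r.
Middle (r from 0 to 6): 4320.
Outer (θ from 0 to 2π): 8640π.

Therefore ∯_{∂V} F · n dS = 8640π.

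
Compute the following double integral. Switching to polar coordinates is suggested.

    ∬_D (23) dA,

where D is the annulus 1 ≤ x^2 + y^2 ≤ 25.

The region D is 1 ≤ r ≤ 5, 0 ≤ θ ≤ 2π in polar coordinates, where x = r cos(θ), y = r sin(θ), and dA = r dr dθ.

Under the substitution, the integrand becomes 23, so

    ∬_D (23) dA = ∫_{0}^{2π} ∫_{1}^{5} (23) · r dr dθ.

Inner integral (in r): ∫_{1}^{5} (23) · r dr = 276.

Outer integral (in θ): ∫_{0}^{2π} (276) dθ = 552π.

Therefore ∬_D (23) dA = 552π.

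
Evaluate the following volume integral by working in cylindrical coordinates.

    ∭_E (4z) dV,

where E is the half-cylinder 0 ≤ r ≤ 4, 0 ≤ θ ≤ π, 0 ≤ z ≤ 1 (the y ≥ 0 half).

In cylindrical coordinates, x = r cos(θ), y = r sin(θ), z = z, and dV = r dr dθ dz.

The integrand becomes 4z, so

    ∭_E (4z) dV = ∫_{0}^{π} ∫_{0}^{4} ∫_{0}^{1} (4z) · r dz dr dθ.

Inner (z): 2r.
Middle (r from 0 to 4): 16.
Outer (θ): 16π.

Therefore the triple integral equals 16π.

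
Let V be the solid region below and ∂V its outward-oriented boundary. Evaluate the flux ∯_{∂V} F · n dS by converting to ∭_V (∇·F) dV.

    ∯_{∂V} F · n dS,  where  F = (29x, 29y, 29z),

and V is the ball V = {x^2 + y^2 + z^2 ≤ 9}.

By the divergence theorem,

    ∯_{∂V} F · n dS = ∭_V (∇ · F) dV.

Compute the divergence:
    ∇ · F = ∂F_x/∂x + ∂F_y/∂y + ∂F_z/∂z = 29 + 29 + 29 = 87.

In spherical coordinates, x = ρ sin(φ) cos(θ), y = ρ sin(φ) sin(θ), z = ρ cos(φ), dV = ρ^2 sin(φ) dρ dφ dθ, with 0 ≤ ρ ≤ 3, 0 ≤ φ ≤ π, 0 ≤ θ ≤ 2π.

The integrand, after substitution and multiplying by the volume element, becomes (87) · ρ^2 sin(φ), so

    ∭_V (∇·F) dV = ∫_0^{2π} ∫_0^{π} ∫_0^{3} (87) · ρ^2 sin(φ) dρ dφ dθ.

Inner (ρ from 0 to 3): 783sin(φ).
Middle (φ from 0 to π): 1566.
Outer (θ from 0 to 2π): 3132π.

Therefore ∯_{∂V} F · n dS = 3132π.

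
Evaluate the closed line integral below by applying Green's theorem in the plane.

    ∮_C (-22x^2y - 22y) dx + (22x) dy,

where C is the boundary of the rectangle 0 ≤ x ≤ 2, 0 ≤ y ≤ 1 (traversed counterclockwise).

Green's theorem converts the closed line integral into a double integral over the enclosed region D:

    ∮_C P dx + Q dy = ∬_D (∂Q/∂x - ∂P/∂y) dA.

Here P = -22x^2y - 22y, Q = 22x, so

    ∂Q/∂x = 22,    ∂P/∂y = -22x^2 - 22,
    ∂Q/∂x - ∂P/∂y = 22x^2 + 44.

D is the region 0 ≤ x ≤ 2, 0 ≤ y ≤ 1. Evaluating the double integral:

    ∬_D (22x^2 + 44) dA = ∫_0^{2} ∫_0^{1} (22x^2 + 44) dy dx.

Inner (y from 0 to 1): 22x^2 + 44.
Outer (x from 0 to 2): 440/3.

Therefore ∮_C P dx + Q dy = 440/3.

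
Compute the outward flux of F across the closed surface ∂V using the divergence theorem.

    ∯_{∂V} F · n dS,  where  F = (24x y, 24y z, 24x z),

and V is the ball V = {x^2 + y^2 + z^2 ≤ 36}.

By the divergence theorem,

    ∯_{∂V} F · n dS = ∭_V (∇ · F) dV.

Compute the divergence:
    ∇ · F = ∂F_x/∂x + ∂F_y/∂y + ∂F_z/∂z = 24y + 24z + 24x = 24x + 24y + 24z.

In spherical coordinates, x = ρ sin(φ) cos(θ), y = ρ sin(φ) sin(θ), z = ρ cos(φ), dV = ρ^2 sin(φ) dρ dφ dθ, with 0 ≤ ρ ≤ 6, 0 ≤ φ ≤ π, 0 ≤ θ ≤ 2π.

The integrand, after substitution and multiplying by the volume element, becomes (24ρ (sqrt(2)sin(φ)sin(θ + π/4) + cos(φ))) · ρ^2 sin(φ), so

    ∭_V (∇·F) dV = ∫_0^{2π} ∫_0^{π} ∫_0^{6} (24ρ (sqrt(2)sin(φ)sin(θ + π/4) + cos(φ))) · ρ^2 sin(φ) dρ dφ dθ.

Inner (ρ from 0 to 6): 7776(sqrt(2)sin(φ)sin(θ + π/4) + cos(φ))sin(φ).
Middle (φ from 0 to π): 3888sqrt(2)π sin(θ + π/4).
Outer (θ from 0 to 2π): 0.

Therefore ∯_{∂V} F · n dS = 0.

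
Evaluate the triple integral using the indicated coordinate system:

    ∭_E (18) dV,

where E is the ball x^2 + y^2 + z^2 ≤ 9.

In spherical coordinates, x = ρ sin(φ) cos(θ), y = ρ sin(φ) sin(θ), z = ρ cos(φ), and dV = ρ^2 sin(φ) dρ dφ dθ.

The integrand becomes 18, so

    ∭_E (18) dV = ∫_{0}^{2π} ∫_{0}^{π} ∫_{0}^{3} (18) · ρ^2 sin(φ) dρ dφ dθ.

Inner (ρ): 162sin(φ).
Middle (φ): 324.
Outer (θ): 648π.

Therefore the triple integral equals 648π.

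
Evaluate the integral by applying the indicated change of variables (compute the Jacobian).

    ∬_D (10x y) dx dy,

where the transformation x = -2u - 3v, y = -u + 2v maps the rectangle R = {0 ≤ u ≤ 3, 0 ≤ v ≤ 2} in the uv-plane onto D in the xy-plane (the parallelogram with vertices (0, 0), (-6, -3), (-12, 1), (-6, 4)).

Compute the Jacobian determinant of (x, y) with respect to (u, v):

    ∂(x,y)/∂(u,v) = | -2  -3 | = (-2)(2) - (-3)(-1) = -7.
                   | -1  2 |

Its absolute value is |J| = 7 (the area scaling factor).

Substituting x = -2u - 3v, y = -u + 2v into the integrand,

    10x y → 20u^2 - 10u v - 60v^2,

so the integral becomes

    ∬_R (20u^2 - 10u v - 60v^2) · |J| du dv = ∫_0^3 ∫_0^2 (140u^2 - 70u v - 420v^2) dv du.

Inner (v): 280u^2 - 140u - 1120.
Outer (u): -1470.

Therefore ∬_D (10x y) dx dy = -1470.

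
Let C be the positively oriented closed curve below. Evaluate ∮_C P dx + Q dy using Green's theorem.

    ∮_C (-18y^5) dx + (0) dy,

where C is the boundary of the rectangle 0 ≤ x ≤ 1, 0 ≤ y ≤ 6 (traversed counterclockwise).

Green's theorem converts the closed line integral into a double integral over the enclosed region D:

    ∮_C P dx + Q dy = ∬_D (∂Q/∂x - ∂P/∂y) dA.

Here P = -18y^5, Q = 0, so

    ∂Q/∂x = 0,    ∂P/∂y = -90y^4,
    ∂Q/∂x - ∂P/∂y = 90y^4.

D is the region 0 ≤ x ≤ 1, 0 ≤ y ≤ 6. Evaluating the double integral:

    ∬_D (90y^4) dA = ∫_0^{1} ∫_0^{6} (90y^4) dy dx.

Inner (y from 0 to 6): 139968.
Outer (x from 0 to 1): 139968.

Therefore ∮_C P dx + Q dy = 139968.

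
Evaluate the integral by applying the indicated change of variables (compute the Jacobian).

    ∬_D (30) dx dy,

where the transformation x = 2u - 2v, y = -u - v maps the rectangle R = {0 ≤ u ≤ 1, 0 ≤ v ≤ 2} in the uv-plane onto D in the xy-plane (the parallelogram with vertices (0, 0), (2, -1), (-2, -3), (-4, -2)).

Compute the Jacobian determinant of (x, y) with respect to (u, v):

    ∂(x,y)/∂(u,v) = | 2  -2 | = (2)(-1) - (-2)(-1) = -4.
                   | -1  -1 |

Its absolute value is |J| = 4 (the area scaling factor).

Substituting x = 2u - 2v, y = -u - v into the integrand,

    30 → 30,

so the integral becomes

    ∬_R (30) · |J| du dv = ∫_0^1 ∫_0^2 (120) dv du.

Inner (v): 240.
Outer (u): 240.

Therefore ∬_D (30) dx dy = 240.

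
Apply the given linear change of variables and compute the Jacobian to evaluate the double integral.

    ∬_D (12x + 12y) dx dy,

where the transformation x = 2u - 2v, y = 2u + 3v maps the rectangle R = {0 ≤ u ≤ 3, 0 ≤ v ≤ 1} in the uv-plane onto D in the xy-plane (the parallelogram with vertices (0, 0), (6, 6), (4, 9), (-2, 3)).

Compute the Jacobian determinant of (x, y) with respect to (u, v):

    ∂(x,y)/∂(u,v) = | 2  -2 | = (2)(3) - (-2)(2) = 10.
                   | 2  3 |

Its absolute value is |J| = 10 (the area scaling factor).

Substituting x = 2u - 2v, y = 2u + 3v into the integrand,

    12x + 12y → 48u + 12v,

so the integral becomes

    ∬_R (48u + 12v) · |J| du dv = ∫_0^3 ∫_0^1 (480u + 120v) dv du.

Inner (v): 480u + 60.
Outer (u): 2340.

Therefore ∬_D (12x + 12y) dx dy = 2340.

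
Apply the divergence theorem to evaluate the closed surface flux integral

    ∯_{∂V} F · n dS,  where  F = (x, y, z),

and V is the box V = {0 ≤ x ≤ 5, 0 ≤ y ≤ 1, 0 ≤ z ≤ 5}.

By the divergence theorem,

    ∯_{∂V} F · n dS = ∭_V (∇ · F) dV.

Compute the divergence:
    ∇ · F = ∂F_x/∂x + ∂F_y/∂y + ∂F_z/∂z = 1 + 1 + 1 = 3.

V is a rectangular box, so dV = dx dy dz with 0 ≤ x ≤ 5, 0 ≤ y ≤ 1, 0 ≤ z ≤ 5.

Integrate (3) over V as an iterated integral:

    ∭_V (∇·F) dV = ∫_0^{5} ∫_0^{1} ∫_0^{5} (3) dz dy dx.

Inner (z from 0 to 5): 15.
Middle (y from 0 to 1): 15.
Outer (x from 0 to 5): 75.

Therefore ∯_{∂V} F · n dS = 75.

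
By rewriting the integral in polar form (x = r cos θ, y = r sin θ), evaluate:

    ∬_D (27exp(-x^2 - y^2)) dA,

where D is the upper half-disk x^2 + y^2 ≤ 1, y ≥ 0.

The region D is 0 ≤ r ≤ 1, 0 ≤ θ ≤ π in polar coordinates, where x = r cos(θ), y = r sin(θ), and dA = r dr dθ.

Under the substitution, the integrand becomes 27exp(-r^2), so

    ∬_D (27exp(-x^2 - y^2)) dA = ∫_{0}^{π} ∫_{0}^{1} (27exp(-r^2)) · r dr dθ.

Inner integral (in r): ∫_{0}^{1} (27exp(-r^2)) · r dr = 27/2 - 27exp(-1)/2.

Outer integral (in θ): ∫_{0}^{π} (27/2 - 27exp(-1)/2) dθ = -27π (1 - e)exp(-1)/2.

Therefore ∬_D (27exp(-x^2 - y^2)) dA = -27π (1 - e)exp(-1)/2.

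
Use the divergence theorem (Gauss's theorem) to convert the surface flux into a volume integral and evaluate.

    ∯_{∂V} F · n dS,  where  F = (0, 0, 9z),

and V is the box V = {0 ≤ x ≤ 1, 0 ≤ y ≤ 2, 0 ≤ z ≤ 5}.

By the divergence theorem,

    ∯_{∂V} F · n dS = ∭_V (∇ · F) dV.

Compute the divergence:
    ∇ · F = ∂F_x/∂x + ∂F_y/∂y + ∂F_z/∂z = 0 + 0 + 9 = 9.

V is a rectangular box, so dV = dx dy dz with 0 ≤ x ≤ 1, 0 ≤ y ≤ 2, 0 ≤ z ≤ 5.

Integrate (9) over V as an iterated integral:

    ∭_V (∇·F) dV = ∫_0^{1} ∫_0^{2} ∫_0^{5} (9) dz dy dx.

Inner (z from 0 to 5): 45.
Middle (y from 0 to 2): 90.
Outer (x from 0 to 1): 90.

Therefore ∯_{∂V} F · n dS = 90.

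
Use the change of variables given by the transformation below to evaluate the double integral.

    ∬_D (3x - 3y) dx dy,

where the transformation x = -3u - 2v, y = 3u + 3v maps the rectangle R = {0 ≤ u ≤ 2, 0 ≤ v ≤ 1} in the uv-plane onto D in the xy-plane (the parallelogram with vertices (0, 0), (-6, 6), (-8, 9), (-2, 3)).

Compute the Jacobian determinant of (x, y) with respect to (u, v):

    ∂(x,y)/∂(u,v) = | -3  -2 | = (-3)(3) - (-2)(3) = -3.
                   | 3  3 |

Its absolute value is |J| = 3 (the area scaling factor).

Substituting x = -3u - 2v, y = 3u + 3v into the integrand,

    3x - 3y → -18u - 15v,

so the integral becomes

    ∬_R (-18u - 15v) · |J| du dv = ∫_0^2 ∫_0^1 (-54u - 45v) dv du.

Inner (v): -54u - 45/2.
Outer (u): -153.

Therefore ∬_D (3x - 3y) dx dy = -153.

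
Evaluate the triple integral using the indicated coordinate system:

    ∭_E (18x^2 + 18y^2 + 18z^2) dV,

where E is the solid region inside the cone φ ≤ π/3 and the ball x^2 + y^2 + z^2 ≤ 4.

In spherical coordinates, x = ρ sin(φ) cos(θ), y = ρ sin(φ) sin(θ), z = ρ cos(φ), and dV = ρ^2 sin(φ) dρ dφ dθ.

The integrand becomes 18ρ^2, so

    ∭_E (18x^2 + 18y^2 + 18z^2) dV = ∫_{0}^{2π} ∫_{0}^{π/3} ∫_{0}^{2} (18ρ^2) · ρ^2 sin(φ) dρ dφ dθ.

Inner (ρ): 576sin(φ)/5.
Middle (φ): 288/5.
Outer (θ): 576π/5.

Therefore the triple integral equals 576π/5.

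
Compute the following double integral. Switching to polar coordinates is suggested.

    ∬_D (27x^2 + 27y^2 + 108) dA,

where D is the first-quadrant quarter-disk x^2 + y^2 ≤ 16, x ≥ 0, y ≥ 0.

The region D is 0 ≤ r ≤ 4, 0 ≤ θ ≤ π/2 in polar coordinates, where x = r cos(θ), y = r sin(θ), and dA = r dr dθ.

Under the substitution, the integrand becomes 27r^2 + 108, so

    ∬_D (27x^2 + 27y^2 + 108) dA = ∫_{0}^{π/2} ∫_{0}^{4} (27r^2 + 108) · r dr dθ.

Inner integral (in r): ∫_{0}^{4} (27r^2 + 108) · r dr = 2592.

Outer integral (in θ): ∫_{0}^{π/2} (2592) dθ = 1296π.

Therefore ∬_D (27x^2 + 27y^2 + 108) dA = 1296π.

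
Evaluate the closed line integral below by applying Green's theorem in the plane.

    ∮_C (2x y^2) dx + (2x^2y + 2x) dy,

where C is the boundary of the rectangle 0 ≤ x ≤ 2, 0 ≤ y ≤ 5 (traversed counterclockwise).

Green's theorem converts the closed line integral into a double integral over the enclosed region D:

    ∮_C P dx + Q dy = ∬_D (∂Q/∂x - ∂P/∂y) dA.

Here P = 2x y^2, Q = 2x^2y + 2x, so

    ∂Q/∂x = 4x y + 2,    ∂P/∂y = 4x y,
    ∂Q/∂x - ∂P/∂y = 2.

D is the region 0 ≤ x ≤ 2, 0 ≤ y ≤ 5. Evaluating the double integral:

    ∬_D (2) dA = ∫_0^{2} ∫_0^{5} (2) dy dx.

Inner (y from 0 to 5): 10.
Outer (x from 0 to 2): 20.

Therefore ∮_C P dx + Q dy = 20.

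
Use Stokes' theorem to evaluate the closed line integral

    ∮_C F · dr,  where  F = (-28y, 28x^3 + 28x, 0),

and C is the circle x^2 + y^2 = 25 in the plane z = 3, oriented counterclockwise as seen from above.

Let S be the flat disk x^2 + y^2 ≤ 25 in the plane z = 3, with upward unit normal n̂ = ẑ. By Stokes' theorem,

    ∮_C F · dr = ∬_S (∇ × F) · n̂ dS = ∬_D (curl F)_z dA,

where D is the disk x^2 + y^2 ≤ 25.

Compute the curl of F = (-28y, 28x^3 + 28x, 0):
    (∇ × F)_x = ∂F_z/∂y - ∂F_y/∂z = 0,
    (∇ × F)_y = ∂F_x/∂z - ∂F_z/∂x = 0,
    (∇ × F)_z = ∂F_y/∂x - ∂F_x/∂y = 84x^2 + 56.

On z = 3, (curl F)_z = 84x^2 + 56.

Convert to polar (x = r cos θ, y = r sin θ, dA = r dr dθ); the integrand becomes 84r^2cos(θ)^2 + 56, so

    ∬_D (curl F)_z dA = ∫_0^{2π} ∫_0^{5} (84r^2cos(θ)^2 + 56) · r dr dθ.

Inner (r from 0 to 5): 13125cos(θ)^2 + 700.
Outer (θ from 0 to 2π): 14525π.

Therefore ∮_C F · dr = 14525π.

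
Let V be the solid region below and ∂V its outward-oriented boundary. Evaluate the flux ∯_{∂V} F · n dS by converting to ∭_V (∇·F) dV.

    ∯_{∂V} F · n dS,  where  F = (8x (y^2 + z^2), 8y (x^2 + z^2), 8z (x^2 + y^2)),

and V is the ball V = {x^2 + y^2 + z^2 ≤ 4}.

By the divergence theorem,

    ∯_{∂V} F · n dS = ∭_V (∇ · F) dV.

Compute the divergence:
    ∇ · F = ∂F_x/∂x + ∂F_y/∂y + ∂F_z/∂z = 8y^2 + 8z^2 + 8x^2 + 8z^2 + 8x^2 + 8y^2 = 16x^2 + 16y^2 + 16z^2.

In spherical coordinates, x = ρ sin(φ) cos(θ), y = ρ sin(φ) sin(θ), z = ρ cos(φ), dV = ρ^2 sin(φ) dρ dφ dθ, with 0 ≤ ρ ≤ 2, 0 ≤ φ ≤ π, 0 ≤ θ ≤ 2π.

The integrand, after substitution and multiplying by the volume element, becomes (16ρ^2) · ρ^2 sin(φ), so

    ∭_V (∇·F) dV = ∫_0^{2π} ∫_0^{π} ∫_0^{2} (16ρ^2) · ρ^2 sin(φ) dρ dφ dθ.

Inner (ρ from 0 to 2): 512sin(φ)/5.
Middle (φ from 0 to π): 1024/5.
Outer (θ from 0 to 2π): 2048π/5.

Therefore ∯_{∂V} F · n dS = 2048π/5.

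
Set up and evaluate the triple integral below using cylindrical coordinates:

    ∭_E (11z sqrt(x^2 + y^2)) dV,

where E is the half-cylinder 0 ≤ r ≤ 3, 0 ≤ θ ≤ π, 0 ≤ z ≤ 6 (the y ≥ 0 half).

In cylindrical coordinates, x = r cos(θ), y = r sin(θ), z = z, and dV = r dr dθ dz.

The integrand becomes 11r z, so

    ∭_E (11z sqrt(x^2 + y^2)) dV = ∫_{0}^{π} ∫_{0}^{3} ∫_{0}^{6} (11r z) · r dz dr dθ.

Inner (z): 198r^2.
Middle (r from 0 to 3): 1782.
Outer (θ): 1782π.

Therefore the triple integral equals 1782π.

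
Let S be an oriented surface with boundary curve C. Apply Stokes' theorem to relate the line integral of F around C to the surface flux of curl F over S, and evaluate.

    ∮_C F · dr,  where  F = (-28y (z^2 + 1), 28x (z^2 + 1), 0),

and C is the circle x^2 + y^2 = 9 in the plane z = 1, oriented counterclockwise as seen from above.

Let S be the flat disk x^2 + y^2 ≤ 9 in the plane z = 1, with upward unit normal n̂ = ẑ. By Stokes' theorem,

    ∮_C F · dr = ∬_S (∇ × F) · n̂ dS = ∬_D (curl F)_z dA,

where D is the disk x^2 + y^2 ≤ 9.

Compute the curl of F = (-28y (z^2 + 1), 28x (z^2 + 1), 0):
    (∇ × F)_x = ∂F_z/∂y - ∂F_y/∂z = -56x z,
    (∇ × F)_y = ∂F_x/∂z - ∂F_z/∂x = -56y z,
    (∇ × F)_z = ∂F_y/∂x - ∂F_x/∂y = 56z^2 + 56.

On z = 1, (curl F)_z = 112.

Convert to polar (x = r cos θ, y = r sin θ, dA = r dr dθ); the integrand becomes 112, so

    ∬_D (curl F)_z dA = ∫_0^{2π} ∫_0^{3} (112) · r dr dθ.

Inner (r from 0 to 3): 504.
Outer (θ from 0 to 2π): 1008π.

Therefore ∮_C F · dr = 1008π.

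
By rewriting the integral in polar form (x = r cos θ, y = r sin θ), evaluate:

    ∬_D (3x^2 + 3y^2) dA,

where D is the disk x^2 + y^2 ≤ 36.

The region D is 0 ≤ r ≤ 6, 0 ≤ θ ≤ 2π in polar coordinates, where x = r cos(θ), y = r sin(θ), and dA = r dr dθ.

Under the substitution, the integrand becomes 3r^2, so

    ∬_D (3x^2 + 3y^2) dA = ∫_{0}^{2π} ∫_{0}^{6} (3r^2) · r dr dθ.

Inner integral (in r): ∫_{0}^{6} (3r^2) · r dr = 972.

Outer integral (in θ): ∫_{0}^{2π} (972) dθ = 1944π.

Therefore ∬_D (3x^2 + 3y^2) dA = 1944π.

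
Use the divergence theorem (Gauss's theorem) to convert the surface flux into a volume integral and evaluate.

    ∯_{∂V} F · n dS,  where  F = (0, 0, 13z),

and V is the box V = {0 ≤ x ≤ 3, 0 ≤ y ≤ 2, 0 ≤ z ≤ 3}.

By the divergence theorem,

    ∯_{∂V} F · n dS = ∭_V (∇ · F) dV.

Compute the divergence:
    ∇ · F = ∂F_x/∂x + ∂F_y/∂y + ∂F_z/∂z = 0 + 0 + 13 = 13.

V is a rectangular box, so dV = dx dy dz with 0 ≤ x ≤ 3, 0 ≤ y ≤ 2, 0 ≤ z ≤ 3.

Integrate (13) over V as an iterated integral:

    ∭_V (∇·F) dV = ∫_0^{3} ∫_0^{2} ∫_0^{3} (13) dz dy dx.

Inner (z from 0 to 3): 39.
Middle (y from 0 to 2): 78.
Outer (x from 0 to 3): 234.

Therefore ∯_{∂V} F · n dS = 234.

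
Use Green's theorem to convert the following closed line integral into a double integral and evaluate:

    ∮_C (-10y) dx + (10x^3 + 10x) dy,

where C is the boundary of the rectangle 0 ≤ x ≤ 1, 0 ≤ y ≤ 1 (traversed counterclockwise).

Green's theorem converts the closed line integral into a double integral over the enclosed region D:

    ∮_C P dx + Q dy = ∬_D (∂Q/∂x - ∂P/∂y) dA.

Here P = -10y, Q = 10x^3 + 10x, so

    ∂Q/∂x = 30x^2 + 10,    ∂P/∂y = -10,
    ∂Q/∂x - ∂P/∂y = 30x^2 + 20.

D is the region 0 ≤ x ≤ 1, 0 ≤ y ≤ 1. Evaluating the double integral:

    ∬_D (30x^2 + 20) dA = ∫_0^{1} ∫_0^{1} (30x^2 + 20) dy dx.

Inner (y from 0 to 1): 30x^2 + 20.
Outer (x from 0 to 1): 30.

Therefore ∮_C P dx + Q dy = 30.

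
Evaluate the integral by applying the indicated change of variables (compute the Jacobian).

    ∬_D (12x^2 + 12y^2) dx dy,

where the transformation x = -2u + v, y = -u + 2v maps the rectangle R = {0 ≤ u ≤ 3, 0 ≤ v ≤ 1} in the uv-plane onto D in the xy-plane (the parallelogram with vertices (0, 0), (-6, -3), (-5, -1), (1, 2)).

Compute the Jacobian determinant of (x, y) with respect to (u, v):

    ∂(x,y)/∂(u,v) = | -2  1 | = (-2)(2) - (1)(-1) = -3.
                   | -1  2 |

Its absolute value is |J| = 3 (the area scaling factor).

Substituting x = -2u + v, y = -u + 2v into the integrand,

    12x^2 + 12y^2 → 60u^2 - 96u v + 60v^2,

so the integral becomes

    ∬_R (60u^2 - 96u v + 60v^2) · |J| du dv = ∫_0^3 ∫_0^1 (180u^2 - 288u v + 180v^2) dv du.

Inner (v): 180u^2 - 144u + 60.
Outer (u): 1152.

Therefore ∬_D (12x^2 + 12y^2) dx dy = 1152.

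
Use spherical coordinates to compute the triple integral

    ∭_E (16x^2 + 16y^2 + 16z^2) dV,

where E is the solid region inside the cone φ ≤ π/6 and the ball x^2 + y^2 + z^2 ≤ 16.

In spherical coordinates, x = ρ sin(φ) cos(θ), y = ρ sin(φ) sin(θ), z = ρ cos(φ), and dV = ρ^2 sin(φ) dρ dφ dθ.

The integrand becomes 16ρ^2, so

    ∭_E (16x^2 + 16y^2 + 16z^2) dV = ∫_{0}^{2π} ∫_{0}^{π/6} ∫_{0}^{4} (16ρ^2) · ρ^2 sin(φ) dρ dφ dθ.

Inner (ρ): 16384sin(φ)/5.
Middle (φ): 16384/5 - 8192sqrt(3)/5.
Outer (θ): 16384π (2 - sqrt(3))/5.

Therefore the triple integral equals 16384π (2 - sqrt(3))/5.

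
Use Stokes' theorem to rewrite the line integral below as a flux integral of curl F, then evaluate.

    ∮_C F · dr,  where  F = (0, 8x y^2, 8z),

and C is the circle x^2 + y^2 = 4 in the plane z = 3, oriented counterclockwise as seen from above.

Let S be the flat disk x^2 + y^2 ≤ 4 in the plane z = 3, with upward unit normal n̂ = ẑ. By Stokes' theorem,

    ∮_C F · dr = ∬_S (∇ × F) · n̂ dS = ∬_D (curl F)_z dA,

where D is the disk x^2 + y^2 ≤ 4.

Compute the curl of F = (0, 8x y^2, 8z):
    (∇ × F)_x = ∂F_z/∂y - ∂F_y/∂z = 0,
    (∇ × F)_y = ∂F_x/∂z - ∂F_z/∂x = 0,
    (∇ × F)_z = ∂F_y/∂x - ∂F_x/∂y = 8y^2.

On z = 3, (curl F)_z = 8y^2.

Convert to polar (x = r cos θ, y = r sin θ, dA = r dr dθ); the integrand becomes 8r^2sin(θ)^2, so

    ∬_D (curl F)_z dA = ∫_0^{2π} ∫_0^{2} (8r^2sin(θ)^2) · r dr dθ.

Inner (r from 0 to 2): 32sin(θ)^2.
Outer (θ from 0 to 2π): 32π.

Therefore ∮_C F · dr = 32π.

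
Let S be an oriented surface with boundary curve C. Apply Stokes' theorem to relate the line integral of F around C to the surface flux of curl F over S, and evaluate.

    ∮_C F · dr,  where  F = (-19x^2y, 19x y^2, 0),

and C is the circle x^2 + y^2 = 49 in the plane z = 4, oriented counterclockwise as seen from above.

Let S be the flat disk x^2 + y^2 ≤ 49 in the plane z = 4, with upward unit normal n̂ = ẑ. By Stokes' theorem,

    ∮_C F · dr = ∬_S (∇ × F) · n̂ dS = ∬_D (curl F)_z dA,

where D is the disk x^2 + y^2 ≤ 49.

Compute the curl of F = (-19x^2y, 19x y^2, 0):
    (∇ × F)_x = ∂F_z/∂y - ∂F_y/∂z = 0,
    (∇ × F)_y = ∂F_x/∂z - ∂F_z/∂x = 0,
    (∇ × F)_z = ∂F_y/∂x - ∂F_x/∂y = 19x^2 + 19y^2.

On z = 4, (curl F)_z = 19x^2 + 19y^2.

Convert to polar (x = r cos θ, y = r sin θ, dA = r dr dθ); the integrand becomes 19r^2, so

    ∬_D (curl F)_z dA = ∫_0^{2π} ∫_0^{7} (19r^2) · r dr dθ.

Inner (r from 0 to 7): 45619/4.
Outer (θ from 0 to 2π): 45619π/2.

Therefore ∮_C F · dr = 45619π/2.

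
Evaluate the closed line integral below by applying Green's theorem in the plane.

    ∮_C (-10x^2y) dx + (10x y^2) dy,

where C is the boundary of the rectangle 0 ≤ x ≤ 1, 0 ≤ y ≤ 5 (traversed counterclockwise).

Green's theorem converts the closed line integral into a double integral over the enclosed region D:

    ∮_C P dx + Q dy = ∬_D (∂Q/∂x - ∂P/∂y) dA.

Here P = -10x^2y, Q = 10x y^2, so

    ∂Q/∂x = 10y^2,    ∂P/∂y = -10x^2,
    ∂Q/∂x - ∂P/∂y = 10x^2 + 10y^2.

D is the region 0 ≤ x ≤ 1, 0 ≤ y ≤ 5. Evaluating the double integral:

    ∬_D (10x^2 + 10y^2) dA = ∫_0^{1} ∫_0^{5} (10x^2 + 10y^2) dy dx.

Inner (y from 0 to 5): 50x^2 + 1250/3.
Outer (x from 0 to 1): 1300/3.

Therefore ∮_C P dx + Q dy = 1300/3.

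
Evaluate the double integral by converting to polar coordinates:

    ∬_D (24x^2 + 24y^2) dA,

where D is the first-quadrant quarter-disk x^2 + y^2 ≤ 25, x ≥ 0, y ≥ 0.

The region D is 0 ≤ r ≤ 5, 0 ≤ θ ≤ π/2 in polar coordinates, where x = r cos(θ), y = r sin(θ), and dA = r dr dθ.

Under the substitution, the integrand becomes 24r^2, so

    ∬_D (24x^2 + 24y^2) dA = ∫_{0}^{π/2} ∫_{0}^{5} (24r^2) · r dr dθ.

Inner integral (in r): ∫_{0}^{5} (24r^2) · r dr = 3750.

Outer integral (in θ): ∫_{0}^{π/2} (3750) dθ = 1875π.

Therefore ∬_D (24x^2 + 24y^2) dA = 1875π.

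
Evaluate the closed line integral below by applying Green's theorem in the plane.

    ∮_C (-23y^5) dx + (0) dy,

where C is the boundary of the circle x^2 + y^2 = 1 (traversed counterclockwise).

Green's theorem converts the closed line integral into a double integral over the enclosed region D:

    ∮_C P dx + Q dy = ∬_D (∂Q/∂x - ∂P/∂y) dA.

Here P = -23y^5, Q = 0, so

    ∂Q/∂x = 0,    ∂P/∂y = -115y^4,
    ∂Q/∂x - ∂P/∂y = 115y^4.

D is the region x^2 + y^2 ≤ 1. Evaluating the double integral:

In polar coordinates (x = r cos θ, y = r sin θ, dA = r dr dθ) the integrand becomes 115r^4sin(θ)^4, so

    ∬_D (115y^4) dA = ∫_0^{2π} ∫_0^{1} (115r^4sin(θ)^4) · r dr dθ.

Inner (r from 0 to 1): 115sin(θ)^4/6.
Outer (θ from 0 to 2π): 115π/8.

Therefore ∮_C P dx + Q dy = 115π/8.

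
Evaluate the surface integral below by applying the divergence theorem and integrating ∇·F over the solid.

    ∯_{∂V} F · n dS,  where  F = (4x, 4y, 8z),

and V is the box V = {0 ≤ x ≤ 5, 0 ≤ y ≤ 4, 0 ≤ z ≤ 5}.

By the divergence theorem,

    ∯_{∂V} F · n dS = ∭_V (∇ · F) dV.

Compute the divergence:
    ∇ · F = ∂F_x/∂x + ∂F_y/∂y + ∂F_z/∂z = 4 + 4 + 8 = 16.

V is a rectangular box, so dV = dx dy dz with 0 ≤ x ≤ 5, 0 ≤ y ≤ 4, 0 ≤ z ≤ 5.

Integrate (16) over V as an iterated integral:

    ∭_V (∇·F) dV = ∫_0^{5} ∫_0^{4} ∫_0^{5} (16) dz dy dx.

Inner (z from 0 to 5): 80.
Middle (y from 0 to 4): 320.
Outer (x from 0 to 5): 1600.

Therefore ∯_{∂V} F · n dS = 1600.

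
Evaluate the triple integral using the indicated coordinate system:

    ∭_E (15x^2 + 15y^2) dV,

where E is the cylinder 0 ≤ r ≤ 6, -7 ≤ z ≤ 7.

In cylindrical coordinates, x = r cos(θ), y = r sin(θ), z = z, and dV = r dr dθ dz.

The integrand becomes 15r^2, so

    ∭_E (15x^2 + 15y^2) dV = ∫_{0}^{2π} ∫_{0}^{6} ∫_{-7}^{7} (15r^2) · r dz dr dθ.

Inner (z): 210r^3.
Middle (r from 0 to 6): 68040.
Outer (θ): 136080π.

Therefore the triple integral equals 136080π.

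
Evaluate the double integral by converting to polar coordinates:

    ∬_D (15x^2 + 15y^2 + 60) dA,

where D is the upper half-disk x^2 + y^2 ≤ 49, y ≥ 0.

The region D is 0 ≤ r ≤ 7, 0 ≤ θ ≤ π in polar coordinates, where x = r cos(θ), y = r sin(θ), and dA = r dr dθ.

Under the substitution, the integrand becomes 15r^2 + 60, so

    ∬_D (15x^2 + 15y^2 + 60) dA = ∫_{0}^{π} ∫_{0}^{7} (15r^2 + 60) · r dr dθ.

Inner integral (in r): ∫_{0}^{7} (15r^2 + 60) · r dr = 41895/4.

Outer integral (in θ): ∫_{0}^{π} (41895/4) dθ = 41895π/4.

Therefore ∬_D (15x^2 + 15y^2 + 60) dA = 41895π/4.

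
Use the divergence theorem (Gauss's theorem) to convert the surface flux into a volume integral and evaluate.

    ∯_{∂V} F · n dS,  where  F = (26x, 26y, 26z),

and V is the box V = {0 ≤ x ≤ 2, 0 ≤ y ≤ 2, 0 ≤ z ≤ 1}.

By the divergence theorem,

    ∯_{∂V} F · n dS = ∭_V (∇ · F) dV.

Compute the divergence:
    ∇ · F = ∂F_x/∂x + ∂F_y/∂y + ∂F_z/∂z = 26 + 26 + 26 = 78.

V is a rectangular box, so dV = dx dy dz with 0 ≤ x ≤ 2, 0 ≤ y ≤ 2, 0 ≤ z ≤ 1.

Integrate (78) over V as an iterated integral:

    ∭_V (∇·F) dV = ∫_0^{2} ∫_0^{2} ∫_0^{1} (78) dz dy dx.

Inner (z from 0 to 1): 78.
Middle (y from 0 to 2): 156.
Outer (x from 0 to 2): 312.

Therefore ∯_{∂V} F · n dS = 312.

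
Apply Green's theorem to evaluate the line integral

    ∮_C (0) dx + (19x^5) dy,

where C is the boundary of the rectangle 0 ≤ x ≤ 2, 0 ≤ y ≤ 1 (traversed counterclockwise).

Green's theorem converts the closed line integral into a double integral over the enclosed region D:

    ∮_C P dx + Q dy = ∬_D (∂Q/∂x - ∂P/∂y) dA.

Here P = 0, Q = 19x^5, so

    ∂Q/∂x = 95x^4,    ∂P/∂y = 0,
    ∂Q/∂x - ∂P/∂y = 95x^4.

D is the region 0 ≤ x ≤ 2, 0 ≤ y ≤ 1. Evaluating the double integral:

    ∬_D (95x^4) dA = ∫_0^{2} ∫_0^{1} (95x^4) dy dx.

Inner (y from 0 to 1): 95x^4.
Outer (x from 0 to 2): 608.

Therefore ∮_C P dx + Q dy = 608.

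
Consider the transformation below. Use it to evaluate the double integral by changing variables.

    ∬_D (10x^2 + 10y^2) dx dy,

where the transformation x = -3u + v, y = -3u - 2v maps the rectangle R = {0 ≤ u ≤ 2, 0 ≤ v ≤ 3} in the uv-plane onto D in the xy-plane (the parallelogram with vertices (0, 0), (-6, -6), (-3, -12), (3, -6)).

Compute the Jacobian determinant of (x, y) with respect to (u, v):

    ∂(x,y)/∂(u,v) = | -3  1 | = (-3)(-2) - (1)(-3) = 9.
                   | -3  -2 |

Its absolute value is |J| = 9 (the area scaling factor).

Substituting x = -3u + v, y = -3u - 2v into the integrand,

    10x^2 + 10y^2 → 180u^2 + 60u v + 50v^2,

so the integral becomes

    ∬_R (180u^2 + 60u v + 50v^2) · |J| du dv = ∫_0^2 ∫_0^3 (1620u^2 + 540u v + 450v^2) dv du.

Inner (v): 4860u^2 + 2430u + 4050.
Outer (u): 25920.

Therefore ∬_D (10x^2 + 10y^2) dx dy = 25920.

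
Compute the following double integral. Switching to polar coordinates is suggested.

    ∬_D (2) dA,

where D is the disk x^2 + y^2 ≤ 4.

The region D is 0 ≤ r ≤ 2, 0 ≤ θ ≤ 2π in polar coordinates, where x = r cos(θ), y = r sin(θ), and dA = r dr dθ.

Under the substitution, the integrand becomes 2, so

    ∬_D (2) dA = ∫_{0}^{2π} ∫_{0}^{2} (2) · r dr dθ.

Inner integral (in r): ∫_{0}^{2} (2) · r dr = 4.

Outer integral (in θ): ∫_{0}^{2π} (4) dθ = 8π.

Therefore ∬_D (2) dA = 8π.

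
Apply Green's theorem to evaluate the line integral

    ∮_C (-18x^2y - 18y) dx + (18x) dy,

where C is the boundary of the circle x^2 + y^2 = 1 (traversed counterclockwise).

Green's theorem converts the closed line integral into a double integral over the enclosed region D:

    ∮_C P dx + Q dy = ∬_D (∂Q/∂x - ∂P/∂y) dA.

Here P = -18x^2y - 18y, Q = 18x, so

    ∂Q/∂x = 18,    ∂P/∂y = -18x^2 - 18,
    ∂Q/∂x - ∂P/∂y = 18x^2 + 36.

D is the region x^2 + y^2 ≤ 1. Evaluating the double integral:

In polar coordinates (x = r cos θ, y = r sin θ, dA = r dr dθ) the integrand becomes 18r^2cos(θ)^2 + 36, so

    ∬_D (18x^2 + 36) dA = ∫_0^{2π} ∫_0^{1} (18r^2cos(θ)^2 + 36) · r dr dθ.

Inner (r from 0 to 1): 9cos(θ)^2/2 + 18.
Outer (θ from 0 to 2π): 81π/2.

Therefore ∮_C P dx + Q dy = 81π/2.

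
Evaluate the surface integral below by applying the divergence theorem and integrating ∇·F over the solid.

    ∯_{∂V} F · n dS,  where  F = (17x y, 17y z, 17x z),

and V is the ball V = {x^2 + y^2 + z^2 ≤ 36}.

By the divergence theorem,

    ∯_{∂V} F · n dS = ∭_V (∇ · F) dV.

Compute the divergence:
    ∇ · F = ∂F_x/∂x + ∂F_y/∂y + ∂F_z/∂z = 17y + 17z + 17x = 17x + 17y + 17z.

In spherical coordinates, x = ρ sin(φ) cos(θ), y = ρ sin(φ) sin(θ), z = ρ cos(φ), dV = ρ^2 sin(φ) dρ dφ dθ, with 0 ≤ ρ ≤ 6, 0 ≤ φ ≤ π, 0 ≤ θ ≤ 2π.

The integrand, after substitution and multiplying by the volume element, becomes (17ρ (sqrt(2)sin(φ)sin(θ + π/4) + cos(φ))) · ρ^2 sin(φ), so

    ∭_V (∇·F) dV = ∫_0^{2π} ∫_0^{π} ∫_0^{6} (17ρ (sqrt(2)sin(φ)sin(θ + π/4) + cos(φ))) · ρ^2 sin(φ) dρ dφ dθ.

Inner (ρ from 0 to 6): 5508(sqrt(2)sin(φ)sin(θ + π/4) + cos(φ))sin(φ).
Middle (φ from 0 to π): 2754sqrt(2)π sin(θ + π/4).
Outer (θ from 0 to 2π): 0.

Therefore ∯_{∂V} F · n dS = 0.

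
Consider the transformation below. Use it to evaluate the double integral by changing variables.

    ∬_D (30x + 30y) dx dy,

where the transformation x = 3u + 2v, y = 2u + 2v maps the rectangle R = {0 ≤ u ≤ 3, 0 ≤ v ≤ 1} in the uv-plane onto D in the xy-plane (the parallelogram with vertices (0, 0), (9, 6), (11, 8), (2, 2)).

Compute the Jacobian determinant of (x, y) with respect to (u, v):

    ∂(x,y)/∂(u,v) = | 3  2 | = (3)(2) - (2)(2) = 2.
                   | 2  2 |

Its absolute value is |J| = 2 (the area scaling factor).

Substituting x = 3u + 2v, y = 2u + 2v into the integrand,

    30x + 30y → 150u + 120v,

so the integral becomes

    ∬_R (150u + 120v) · |J| du dv = ∫_0^3 ∫_0^1 (300u + 240v) dv du.

Inner (v): 300u + 120.
Outer (u): 1710.

Therefore ∬_D (30x + 30y) dx dy = 1710.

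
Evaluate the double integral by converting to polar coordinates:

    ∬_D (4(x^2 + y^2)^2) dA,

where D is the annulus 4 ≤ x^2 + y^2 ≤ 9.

The region D is 2 ≤ r ≤ 3, 0 ≤ θ ≤ 2π in polar coordinates, where x = r cos(θ), y = r sin(θ), and dA = r dr dθ.

Under the substitution, the integrand becomes 4r^4, so

    ∬_D (4(x^2 + y^2)^2) dA = ∫_{0}^{2π} ∫_{2}^{3} (4r^4) · r dr dθ.

Inner integral (in r): ∫_{2}^{3} (4r^4) · r dr = 1330/3.

Outer integral (in θ): ∫_{0}^{2π} (1330/3) dθ = 2660π/3.

Therefore ∬_D (4(x^2 + y^2)^2) dA = 2660π/3.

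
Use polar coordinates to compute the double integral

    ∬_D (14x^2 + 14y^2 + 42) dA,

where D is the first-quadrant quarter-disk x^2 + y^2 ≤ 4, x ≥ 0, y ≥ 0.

The region D is 0 ≤ r ≤ 2, 0 ≤ θ ≤ π/2 in polar coordinates, where x = r cos(θ), y = r sin(θ), and dA = r dr dθ.

Under the substitution, the integrand becomes 14r^2 + 42, so

    ∬_D (14x^2 + 14y^2 + 42) dA = ∫_{0}^{π/2} ∫_{0}^{2} (14r^2 + 42) · r dr dθ.

Inner integral (in r): ∫_{0}^{2} (14r^2 + 42) · r dr = 140.

Outer integral (in θ): ∫_{0}^{π/2} (140) dθ = 70π.

Therefore ∬_D (14x^2 + 14y^2 + 42) dA = 70π.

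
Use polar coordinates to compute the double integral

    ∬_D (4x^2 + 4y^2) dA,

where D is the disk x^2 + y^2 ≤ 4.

The region D is 0 ≤ r ≤ 2, 0 ≤ θ ≤ 2π in polar coordinates, where x = r cos(θ), y = r sin(θ), and dA = r dr dθ.

Under the substitution, the integrand becomes 4r^2, so

    ∬_D (4x^2 + 4y^2) dA = ∫_{0}^{2π} ∫_{0}^{2} (4r^2) · r dr dθ.

Inner integral (in r): ∫_{0}^{2} (4r^2) · r dr = 16.

Outer integral (in θ): ∫_{0}^{2π} (16) dθ = 32π.

Therefore ∬_D (4x^2 + 4y^2) dA = 32π.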